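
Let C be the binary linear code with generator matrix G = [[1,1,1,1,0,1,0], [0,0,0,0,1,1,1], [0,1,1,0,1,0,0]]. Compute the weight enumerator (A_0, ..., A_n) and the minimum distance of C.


Weight distribution: A_0 = 1, A_3 = 3, A_4 = 2, A_5 = 1, A_6 = 1. Minimum distance d = 3.

Enumerate all 2^3 = 8 messages m ∈ F_2^3.
For each, compute codeword c = mG in F_2^7, then tally its weight.
  m = 000 → c = 0000000, weight = 0.
  m = 100 → c = 1111010, weight = 5.
  m = 010 → c = 0000111, weight = 3.
  m = 110 → c = 1111101, weight = 6.
  m = 001 → c = 0110100, weight = 3.
  m = 101 → c = 1001110, weight = 4.
  m = 011 → c = 0110011, weight = 4.
  m = 111 → c = 1001001, weight = 3.
Tally weights:
  weight 0: 1 codewords.
  weight 3: 3 codewords.
  weight 4: 2 codewords.
  weight 5: 1 codewords.
  weight 6: 1 codewords.
Minimum distance d = smallest w > 0 with A_w > 0 = 3.
Sanity: Σ A_w = 8 = 2^3 = 8 ✓.


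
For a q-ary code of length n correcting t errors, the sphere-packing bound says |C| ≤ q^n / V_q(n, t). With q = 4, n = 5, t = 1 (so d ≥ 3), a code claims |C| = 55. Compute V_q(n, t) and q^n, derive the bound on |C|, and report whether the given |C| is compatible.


V_q(n, t) = 16, q^n = 1024, Hamming bound = 64, |C| = 55 ≤ bound (satisfied).

Step 1: Compute V_q(n, t) = Σ_{j=0}^1 C(n, j) (q−1)^j.
  j = 0: C(5,0)·(3)^0 = 1·1 = 1.
  j = 1: C(5,1)·(3)^1 = 5·3 = 15.
  V_q(n, t) = 1 + 15 = 16.
Step 2: q^n = 4^5 = 1024.
Step 3: Hamming bound ⌊q^n / V_q(n,t)⌋ = ⌊1024/16⌋ = 64.
Step 4: Compare |C| = 55 to 64: satisfied.
The claimed |C| lies below the Hamming bound.


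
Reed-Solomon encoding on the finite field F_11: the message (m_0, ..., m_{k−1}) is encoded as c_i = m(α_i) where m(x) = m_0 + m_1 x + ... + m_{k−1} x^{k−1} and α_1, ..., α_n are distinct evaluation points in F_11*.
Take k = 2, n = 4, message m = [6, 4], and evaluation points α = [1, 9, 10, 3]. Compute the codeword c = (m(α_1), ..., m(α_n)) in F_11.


c = [10, 9, 2, 7]

Message polynomial: m(x) = 6 + 4·x (mod 11).
For each evaluation point α_i, compute m(α_i) mod 11:
  α_1 = 1: Horner steps 4 → 10, so m(1) = 10.
  α_2 = 9: Horner steps 4 → 9, so m(9) = 9.
  α_3 = 10: Horner steps 4 → 2, so m(10) = 2.
  α_4 = 3: Horner steps 4 → 7, so m(3) = 7.
Codeword c = [10, 9, 2, 7] ∈ F_11^4.


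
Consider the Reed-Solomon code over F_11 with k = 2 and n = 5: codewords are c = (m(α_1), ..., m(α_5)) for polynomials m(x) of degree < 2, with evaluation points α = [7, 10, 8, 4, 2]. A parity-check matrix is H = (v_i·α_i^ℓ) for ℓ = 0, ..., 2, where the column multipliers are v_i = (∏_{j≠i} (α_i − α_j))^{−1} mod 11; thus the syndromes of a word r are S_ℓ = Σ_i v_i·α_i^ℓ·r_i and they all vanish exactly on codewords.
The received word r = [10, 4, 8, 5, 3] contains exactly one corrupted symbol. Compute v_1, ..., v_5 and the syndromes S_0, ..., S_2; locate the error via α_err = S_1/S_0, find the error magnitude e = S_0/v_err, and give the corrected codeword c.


S = (7, 3, 6), error at position 5, error magnitude e = 5, c = [10, 4, 8, 5, 9].

Step 1: column multipliers v_i = (∏_{j≠i}(α_i − α_j))^{−1} mod 11.
  i = 1 (α = 7): (7−10)(7−8)(7−4)(7−2) = (−3)·(−1)·3·5 = 45 ≡ 1, so v_1 = 1^{−1} = 1 (mod 11).
  i = 2 (α = 10): (10−7)(10−8)(10−4)(10−2) = 3·2·6·8 = 288 ≡ 2, so v_2 = 2^{−1} = 6 (mod 11).
  i = 3 (α = 8): (8−7)(8−10)(8−4)(8−2) = 1·(−2)·4·6 = −48 ≡ 7, so v_3 = 7^{−1} = 8 (mod 11).
  i = 4 (α = 4): (4−7)(4−10)(4−8)(4−2) = (−3)·(−6)·(−4)·2 = −144 ≡ 10, so v_4 = 10^{−1} = 10 (mod 11).
  i = 5 (α = 2): (2−7)(2−10)(2−8)(2−4) = (−5)·(−8)·(−6)·(−2) = 480 ≡ 7, so v_5 = 7^{−1} = 8 (mod 11).
  v = [1, 6, 8, 10, 8].
Step 2: syndromes of r = [10, 4, 8, 5, 3] (all sums mod 11).
  S_0 = Σ v_i r_i = 1·10 + 6·4 + 8·8 + 10·5 + 8·3 = 172 ≡ 7.
  S_1 = Σ v_i α_i r_i = 1·7·10 + 6·10·4 + 8·8·8 + 10·4·5 + 8·2·3 = 1070 ≡ 3.
  α_i^2 mod 11 = [5, 1, 9, 5, 4].
  S_2 = Σ v_i α_i^2 r_i = 1·5·10 + 6·1·4 + 8·9·8 + 10·5·5 + 8·4·3 = 996 ≡ 6.
  S = (7, 3, 6) ≠ 0, so r is not a codeword (an error is present).
Step 3: locate the error. For a single error e at position i, S_ℓ = v_i·e·α_i^ℓ, so α_err = S_1/S_0.
  S_0^{−1} = 7^{−1} = 8 (mod 11), so α_err = 3·8 = 24 ≡ 2 = α_5. Error position i = 5.
  Consistency check: S_2/S_1 = 6·4 = 24 ≡ 2 = α_err ✓ (single-error assumption holds).
Step 4: error magnitude e = S_0/v_5 = S_0·∏_{j≠5}(α_5 − α_j) = 7·7 = 49 ≡ 5 (mod 11).
Step 5: correct position 5: c_5 = r_5 − e = 3 − 5 ≡ 9 (mod 11). Hence c = [10, 4, 8, 5, 9].
  Check: interpolating c through the α_i gives m(x) = 2 + 9·x (degree < 2) with m(α_i) = c_i for every i, so c is indeed a codeword.


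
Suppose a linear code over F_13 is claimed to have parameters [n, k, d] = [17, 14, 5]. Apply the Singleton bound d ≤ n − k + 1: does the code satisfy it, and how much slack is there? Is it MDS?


Singleton RHS = n − k + 1 = 4, slack = -1, bound violated (no such code; not MDS).

Singleton bound: d ≤ n − k + 1.
Here n = 17, k = 14, so n − k + 1 = 4.
Given d = 5, check d ≤ 4: NO.
Slack = (n − k + 1) − d = -1.
The slack is negative: d = 5 exceeds n − k + 1 = 4 by 1, so the Singleton bound is violated and no linear [17, 14, 5]_13 code can exist. In particular it is not MDS (MDS requires d = n − k + 1 exactly).
Description: the claimed parameters are [17, 14, 5]_13; such a code would be impossible (violates the Singleton bound).


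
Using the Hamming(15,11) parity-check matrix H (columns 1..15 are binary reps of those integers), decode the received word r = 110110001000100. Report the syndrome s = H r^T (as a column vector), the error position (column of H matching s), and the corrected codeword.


s = (0, 1, 1, 0)^T, error position = 6, corrected codeword c = 110111001000100

Compute s = H r^T mod 2 one row at a time:
  s_1 = 0 + 1 + 0 + 0 + 0 + 1 + 0 + 0 = 2 ≡ 0 (mod 2).
  s_2 = 1 + 1 + 0 + 0 + 0 + 1 + 0 + 0 = 3 ≡ 1 (mod 2).
  s_3 = 1 + 0 + 0 + 0 + 0 + 0 + 0 + 0 = 1 ≡ 1 (mod 2).
  s_4 = 1 + 0 + 1 + 0 + 1 + 0 + 1 + 0 = 4 ≡ 0 (mod 2).
s = (0, 1, 1, 0)^T — this equals column 6 of H (binary 0110), so error is at position 6.
Correct: flip bit 6 of r = 110110001000100 to get c = 110111001000100.


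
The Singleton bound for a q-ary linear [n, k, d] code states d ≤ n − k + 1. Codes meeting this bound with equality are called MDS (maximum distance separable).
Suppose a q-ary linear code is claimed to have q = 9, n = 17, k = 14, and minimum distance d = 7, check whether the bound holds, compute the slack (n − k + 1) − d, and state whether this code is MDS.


Singleton RHS = n − k + 1 = 4, slack = -3, bound violated (no such code; not MDS).

Singleton bound: d ≤ n − k + 1.
Here n = 17, k = 14, so n − k + 1 = 4.
Given d = 7, check d ≤ 4: NO.
Slack = (n − k + 1) − d = -3.
The slack is negative: d = 7 exceeds n − k + 1 = 4 by 3, so the Singleton bound is violated and no linear [17, 14, 7]_9 code can exist. In particular it is not MDS (MDS requires d = n − k + 1 exactly).
Description: the claimed parameters are [17, 14, 7]_9; such a code would be impossible (violates the Singleton bound).


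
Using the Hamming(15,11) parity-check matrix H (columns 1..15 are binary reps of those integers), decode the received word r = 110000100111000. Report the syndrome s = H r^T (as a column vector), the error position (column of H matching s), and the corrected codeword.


s = (1, 0, 0, 1)^T, error position = 9, corrected codeword c = 110000101111000

Compute s = H r^T mod 2 one row at a time:
  s_1 = 0 + 0 + 1 + 1 + 1 + 0 + 0 + 0 = 3 ≡ 1 (mod 2).
  s_2 = 0 + 0 + 0 + 1 + 1 + 0 + 0 + 0 = 2 ≡ 0 (mod 2).
  s_3 = 1 + 0 + 0 + 1 + 1 + 1 + 0 + 0 = 4 ≡ 0 (mod 2).
  s_4 = 1 + 0 + 0 + 1 + 0 + 1 + 0 + 0 = 3 ≡ 1 (mod 2).
s = (1, 0, 0, 1)^T — this equals column 9 of H (binary 1001), so error is at position 9.
Correct: flip bit 9 of r = 110000100111000 to get c = 110000101111000.


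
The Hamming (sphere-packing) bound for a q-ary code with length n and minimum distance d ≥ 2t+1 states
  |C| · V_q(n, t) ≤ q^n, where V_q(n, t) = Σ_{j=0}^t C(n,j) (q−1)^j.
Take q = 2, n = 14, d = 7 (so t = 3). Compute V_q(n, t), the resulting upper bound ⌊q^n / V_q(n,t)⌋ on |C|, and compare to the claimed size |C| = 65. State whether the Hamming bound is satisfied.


V_q(n, t) = 470, q^n = 16384, Hamming bound = 34, |C| = 65 > bound (violated).

Step 1: Compute V_q(n, t) = Σ_{j=0}^3 C(n, j) (q−1)^j.
  j = 0: C(14,0)·(1)^0 = 1·1 = 1.
  j = 1: C(14,1)·(1)^1 = 14·1 = 14.
  j = 2: C(14,2)·(1)^2 = 91·1 = 91.
  j = 3: C(14,3)·(1)^3 = 364·1 = 364.
  V_q(n, t) = 1 + 14 + 91 + 364 = 470.
Step 2: q^n = 2^14 = 16384.
Step 3: Hamming bound ⌊q^n / V_q(n,t)⌋ = ⌊16384/470⌋ = 34.
Step 4: Compare |C| = 65 to 34: violated.
The claimed |C| lies above the Hamming bound, so no 2-ary code of length 14 with d ≥ 7 can have 65 codewords.


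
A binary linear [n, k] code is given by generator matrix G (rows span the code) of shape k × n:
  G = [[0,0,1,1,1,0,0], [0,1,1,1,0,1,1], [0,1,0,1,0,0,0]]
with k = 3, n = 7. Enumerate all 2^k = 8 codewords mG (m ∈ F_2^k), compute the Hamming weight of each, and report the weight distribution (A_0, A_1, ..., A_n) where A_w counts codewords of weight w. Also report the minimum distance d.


Weight distribution: A_0 = 1, A_2 = 1, A_3 = 3, A_4 = 2, A_5 = 1. Minimum distance d = 2.

Enumerate all 2^3 = 8 messages m ∈ F_2^3.
For each, compute codeword c = mG in F_2^7, then tally its weight.
  m = 000 → c = 0000000, weight = 0.
  m = 100 → c = 0011100, weight = 3.
  m = 010 → c = 0111011, weight = 5.
  m = 110 → c = 0100111, weight = 4.
  m = 001 → c = 0101000, weight = 2.
  m = 101 → c = 0110100, weight = 3.
  m = 011 → c = 0010011, weight = 3.
  m = 111 → c = 0001111, weight = 4.
Tally weights:
  weight 0: 1 codewords.
  weight 2: 1 codewords.
  weight 3: 3 codewords.
  weight 4: 2 codewords.
  weight 5: 1 codewords.
Minimum distance d = smallest w > 0 with A_w > 0 = 2.
Sanity: Σ A_w = 8 = 2^3 = 8 ✓.


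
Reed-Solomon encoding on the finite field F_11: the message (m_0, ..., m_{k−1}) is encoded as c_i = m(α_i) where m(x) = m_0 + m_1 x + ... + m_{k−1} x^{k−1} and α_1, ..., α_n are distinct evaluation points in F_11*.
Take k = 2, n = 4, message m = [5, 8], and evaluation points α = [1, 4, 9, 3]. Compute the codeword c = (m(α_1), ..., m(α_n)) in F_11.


c = [2, 4, 0, 7]

Message polynomial: m(x) = 5 + 8·x (mod 11).
For each evaluation point α_i, compute m(α_i) mod 11:
  α_1 = 1: Horner steps 8 → 2, so m(1) = 2.
  α_2 = 4: Horner steps 8 → 4, so m(4) = 4.
  α_3 = 9: Horner steps 8 → 0, so m(9) = 0.
  α_4 = 3: Horner steps 8 → 7, so m(3) = 7.
Codeword c = [2, 4, 0, 7] ∈ F_11^4.


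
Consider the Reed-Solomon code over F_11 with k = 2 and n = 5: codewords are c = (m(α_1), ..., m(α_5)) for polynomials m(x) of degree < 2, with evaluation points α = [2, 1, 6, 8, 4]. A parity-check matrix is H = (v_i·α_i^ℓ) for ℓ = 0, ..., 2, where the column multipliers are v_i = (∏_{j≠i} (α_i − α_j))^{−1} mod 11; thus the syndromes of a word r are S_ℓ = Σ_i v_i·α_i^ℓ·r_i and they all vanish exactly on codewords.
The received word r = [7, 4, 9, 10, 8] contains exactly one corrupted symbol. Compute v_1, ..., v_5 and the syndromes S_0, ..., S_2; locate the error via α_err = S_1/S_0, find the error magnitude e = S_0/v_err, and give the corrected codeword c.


S = (6, 6, 6), error at position 2, error magnitude e = 3, c = [7, 1, 9, 10, 8].

Step 1: column multipliers v_i = (∏_{j≠i}(α_i − α_j))^{−1} mod 11.
  i = 1 (α = 2): (2−1)(2−6)(2−8)(2−4) = 1·(−4)·(−6)·(−2) = −48 ≡ 7, so v_1 = 7^{−1} = 8 (mod 11).
  i = 2 (α = 1): (1−2)(1−6)(1−8)(1−4) = (−1)·(−5)·(−7)·(−3) = 105 ≡ 6, so v_2 = 6^{−1} = 2 (mod 11).
  i = 3 (α = 6): (6−2)(6−1)(6−8)(6−4) = 4·5·(−2)·2 = −80 ≡ 8, so v_3 = 8^{−1} = 7 (mod 11).
  i = 4 (α = 8): (8−2)(8−1)(8−6)(8−4) = 6·7·2·4 = 336 ≡ 6, so v_4 = 6^{−1} = 2 (mod 11).
  i = 5 (α = 4): (4−2)(4−1)(4−6)(4−8) = 2·3·(−2)·(−4) = 48 ≡ 4, so v_5 = 4^{−1} = 3 (mod 11).
  v = [8, 2, 7, 2, 3].
Step 2: syndromes of r = [7, 4, 9, 10, 8] (all sums mod 11).
  S_0 = Σ v_i r_i = 8·7 + 2·4 + 7·9 + 2·10 + 3·8 = 171 ≡ 6.
  S_1 = Σ v_i α_i r_i = 8·2·7 + 2·1·4 + 7·6·9 + 2·8·10 + 3·4·8 = 754 ≡ 6.
  α_i^2 mod 11 = [4, 1, 3, 9, 5].
  S_2 = Σ v_i α_i^2 r_i = 8·4·7 + 2·1·4 + 7·3·9 + 2·9·10 + 3·5·8 = 721 ≡ 6.
  S = (6, 6, 6) ≠ 0, so r is not a codeword (an error is present).
Step 3: locate the error. For a single error e at position i, S_ℓ = v_i·e·α_i^ℓ, so α_err = S_1/S_0.
  S_0^{−1} = 6^{−1} = 2 (mod 11), so α_err = 6·2 = 12 ≡ 1 = α_2. Error position i = 2.
  Consistency check: S_2/S_1 = 6·2 = 12 ≡ 1 = α_err ✓ (single-error assumption holds).
Step 4: error magnitude e = S_0/v_2 = S_0·∏_{j≠2}(α_2 − α_j) = 6·6 = 36 ≡ 3 (mod 11).
Step 5: correct position 2: c_2 = r_2 − e = 4 − 3 ≡ 1 (mod 11). Hence c = [7, 1, 9, 10, 8].
  Check: interpolating c through the α_i gives m(x) = 6 + 6·x (degree < 2) with m(α_i) = c_i for every i, so c is indeed a codeword.


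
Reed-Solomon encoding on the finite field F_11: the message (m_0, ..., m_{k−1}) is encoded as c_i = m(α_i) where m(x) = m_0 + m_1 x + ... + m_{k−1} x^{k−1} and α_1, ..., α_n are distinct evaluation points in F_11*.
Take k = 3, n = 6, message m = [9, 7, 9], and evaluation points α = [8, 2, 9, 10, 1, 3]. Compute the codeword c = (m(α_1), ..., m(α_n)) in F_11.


c = [3, 4, 9, 0, 3, 1]

Message polynomial: m(x) = 9 + 7·x + 9·x^2 (mod 11).
For each evaluation point α_i, compute m(α_i) mod 11:
  α_1 = 8: Horner steps 9 → 2 → 3, so m(8) = 3.
  α_2 = 2: Horner steps 9 → 3 → 4, so m(2) = 4.
  α_3 = 9: Horner steps 9 → 0 → 9, so m(9) = 9.
  α_4 = 10: Horner steps 9 → 9 → 0, so m(10) = 0.
  α_5 = 1: Horner steps 9 → 5 → 3, so m(1) = 3.
  α_6 = 3: Horner steps 9 → 1 → 1, so m(3) = 1.
Codeword c = [3, 4, 9, 0, 3, 1] ∈ F_11^6.


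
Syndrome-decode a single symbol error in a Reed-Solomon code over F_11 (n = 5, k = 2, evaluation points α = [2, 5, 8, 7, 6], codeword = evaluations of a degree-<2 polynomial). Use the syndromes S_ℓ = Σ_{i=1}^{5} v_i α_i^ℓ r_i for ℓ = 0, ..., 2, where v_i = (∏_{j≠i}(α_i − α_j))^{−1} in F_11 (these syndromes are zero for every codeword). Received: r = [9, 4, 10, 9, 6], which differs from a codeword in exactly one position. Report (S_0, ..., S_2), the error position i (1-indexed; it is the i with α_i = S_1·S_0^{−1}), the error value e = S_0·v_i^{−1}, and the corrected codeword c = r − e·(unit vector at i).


S = (1, 7, 5), error at position 4, error magnitude e = 1, c = [9, 4, 10, 8, 6].

Step 1: column multipliers v_i = (∏_{j≠i}(α_i − α_j))^{−1} mod 11.
  i = 1 (α = 2): (2−5)(2−8)(2−7)(2−6) = (−3)·(−6)·(−5)·(−4) = 360 ≡ 8, so v_1 = 8^{−1} = 7 (mod 11).
  i = 2 (α = 5): (5−2)(5−8)(5−7)(5−6) = 3·(−3)·(−2)·(−1) = −18 ≡ 4, so v_2 = 4^{−1} = 3 (mod 11).
  i = 3 (α = 8): (8−2)(8−5)(8−7)(8−6) = 6·3·1·2 = 36 ≡ 3, so v_3 = 3^{−1} = 4 (mod 11).
  i = 4 (α = 7): (7−2)(7−5)(7−8)(7−6) = 5·2·(−1)·1 = −10 ≡ 1, so v_4 = 1^{−1} = 1 (mod 11).
  i = 5 (α = 6): (6−2)(6−5)(6−8)(6−7) = 4·1·(−2)·(−1) = 8 ≡ 8, so v_5 = 8^{−1} = 7 (mod 11).
  v = [7, 3, 4, 1, 7].
Step 2: syndromes of r = [9, 4, 10, 9, 6] (all sums mod 11).
  S_0 = Σ v_i r_i = 7·9 + 3·4 + 4·10 + 1·9 + 7·6 = 166 ≡ 1.
  S_1 = Σ v_i α_i r_i = 7·2·9 + 3·5·4 + 4·8·10 + 1·7·9 + 7·6·6 = 821 ≡ 7.
  α_i^2 mod 11 = [4, 3, 9, 5, 3].
  S_2 = Σ v_i α_i^2 r_i = 7·4·9 + 3·3·4 + 4·9·10 + 1·5·9 + 7·3·6 = 819 ≡ 5.
  S = (1, 7, 5) ≠ 0, so r is not a codeword (an error is present).
Step 3: locate the error. For a single error e at position i, S_ℓ = v_i·e·α_i^ℓ, so α_err = S_1/S_0.
  S_0^{−1} = 1^{−1} = 1 (mod 11), so α_err = 7·1 = 7 ≡ 7 = α_4. Error position i = 4.
  Consistency check: S_2/S_1 = 5·8 = 40 ≡ 7 = α_err ✓ (single-error assumption holds).
Step 4: error magnitude e = S_0/v_4 = S_0·∏_{j≠4}(α_4 − α_j) = 1·1 = 1 ≡ 1 (mod 11).
Step 5: correct position 4: c_4 = r_4 − e = 9 − 1 ≡ 8 (mod 11). Hence c = [9, 4, 10, 8, 6].
  Check: interpolating c through the α_i gives m(x) = 5 + 2·x (degree < 2) with m(α_i) = c_i for every i, so c is indeed a codeword.


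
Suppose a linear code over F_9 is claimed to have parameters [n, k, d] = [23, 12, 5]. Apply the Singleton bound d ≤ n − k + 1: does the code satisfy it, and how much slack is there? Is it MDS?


Singleton RHS = n − k + 1 = 12, slack = 7, bound satisfied, not MDS.

Singleton bound: d ≤ n − k + 1.
Here n = 23, k = 12, so n − k + 1 = 12.
Given d = 5, check d ≤ 12: YES.
Slack = (n − k + 1) − d = 7.
The code is NOT MDS (slack = 7 > 0).
Description: the claimed parameters are [23, 12, 5]_9; such a code would be non-MDS.


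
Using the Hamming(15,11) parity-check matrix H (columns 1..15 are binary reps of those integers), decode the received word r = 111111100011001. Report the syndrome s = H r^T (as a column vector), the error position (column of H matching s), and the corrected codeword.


s = (1, 0, 0, 0)^T, error position = 8, corrected codeword c = 111111110011001

Compute s = H r^T mod 2 one row at a time:
  s_1 = 0 + 0 + 0 + 1 + 1 + 0 + 0 + 1 = 3 ≡ 1 (mod 2).
  s_2 = 1 + 1 + 1 + 1 + 1 + 0 + 0 + 1 = 6 ≡ 0 (mod 2).
  s_3 = 1 + 1 + 1 + 1 + 0 + 1 + 0 + 1 = 6 ≡ 0 (mod 2).
  s_4 = 1 + 1 + 1 + 1 + 0 + 1 + 0 + 1 = 6 ≡ 0 (mod 2).
s = (1, 0, 0, 0)^T — this equals column 8 of H (binary 1000), so error is at position 8.
Correct: flip bit 8 of r = 111111100011001 to get c = 111111110011001.


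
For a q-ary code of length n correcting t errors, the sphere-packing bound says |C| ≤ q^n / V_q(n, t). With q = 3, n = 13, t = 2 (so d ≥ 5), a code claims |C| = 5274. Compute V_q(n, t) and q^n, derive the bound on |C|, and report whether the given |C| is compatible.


V_q(n, t) = 339, q^n = 1594323, Hamming bound = 4703, |C| = 5274 > bound (violated).

Step 1: Compute V_q(n, t) = Σ_{j=0}^2 C(n, j) (q−1)^j.
  j = 0: C(13,0)·(2)^0 = 1·1 = 1.
  j = 1: C(13,1)·(2)^1 = 13·2 = 26.
  j = 2: C(13,2)·(2)^2 = 78·4 = 312.
  V_q(n, t) = 1 + 26 + 312 = 339.
Step 2: q^n = 3^13 = 1594323.
Step 3: Hamming bound ⌊q^n / V_q(n,t)⌋ = ⌊1594323/339⌋ = 4703.
Step 4: Compare |C| = 5274 to 4703: violated.
The claimed |C| lies above the Hamming bound, so no 3-ary code of length 13 with d ≥ 5 can have 5274 codewords.


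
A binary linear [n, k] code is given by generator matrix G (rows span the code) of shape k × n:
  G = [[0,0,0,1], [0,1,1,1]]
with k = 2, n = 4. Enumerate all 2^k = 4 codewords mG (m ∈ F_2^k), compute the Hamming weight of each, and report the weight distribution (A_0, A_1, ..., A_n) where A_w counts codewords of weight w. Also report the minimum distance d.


Weight distribution: A_0 = 1, A_1 = 1, A_2 = 1, A_3 = 1. Minimum distance d = 1.

Enumerate all 2^2 = 4 messages m ∈ F_2^2.
For each, compute codeword c = mG in F_2^4, then tally its weight.
  m = 00 → c = 0000, weight = 0.
  m = 10 → c = 0001, weight = 1.
  m = 01 → c = 0111, weight = 3.
  m = 11 → c = 0110, weight = 2.
Tally weights:
  weight 0: 1 codewords.
  weight 1: 1 codewords.
  weight 2: 1 codewords.
  weight 3: 1 codewords.
Minimum distance d = smallest w > 0 with A_w > 0 = 1.
Sanity: Σ A_w = 4 = 2^2 = 4 ✓.


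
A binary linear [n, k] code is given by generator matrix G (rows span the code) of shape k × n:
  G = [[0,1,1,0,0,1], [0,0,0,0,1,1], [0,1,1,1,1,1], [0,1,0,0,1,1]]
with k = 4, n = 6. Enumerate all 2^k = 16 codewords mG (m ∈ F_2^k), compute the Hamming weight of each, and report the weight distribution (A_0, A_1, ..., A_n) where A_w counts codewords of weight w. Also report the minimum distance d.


Weight distribution: A_0 = 1, A_1 = 1, A_2 = 6, A_3 = 6, A_4 = 1, A_5 = 1. Minimum distance d = 1.

Enumerate all 2^4 = 16 messages m ∈ F_2^4.
For each, compute codeword c = mG in F_2^6, then tally its weight.
  m = 0000 → c = 000000, weight = 0.
  m = 1000 → c = 011001, weight = 3.
  m = 0100 → c = 000011, weight = 2.
  m = 1100 → c = 011010, weight = 3.
  m = 0010 → c = 011111, weight = 5.
  m = 1010 → c = 000110, weight = 2.
  m = 0110 → c = 011100, weight = 3.
  m = 1110 → c = 000101, weight = 2.
  m = 0001 → c = 010011, weight = 3.
  m = 1001 → c = 001010, weight = 2.
  m = 0101 → c = 010000, weight = 1.
  m = 1101 → c = 001001, weight = 2.
  m = 0011 → c = 001100, weight = 2.
  m = 1011 → c = 010101, weight = 3.
  m = 0111 → c = 001111, weight = 4.
  m = 1111 → c = 010110, weight = 3.
Tally weights:
  weight 0: 1 codewords.
  weight 1: 1 codewords.
  weight 2: 6 codewords.
  weight 3: 6 codewords.
  weight 4: 1 codewords.
  weight 5: 1 codewords.
Minimum distance d = smallest w > 0 with A_w > 0 = 1.
Sanity: Σ A_w = 16 = 2^4 = 16 ✓.


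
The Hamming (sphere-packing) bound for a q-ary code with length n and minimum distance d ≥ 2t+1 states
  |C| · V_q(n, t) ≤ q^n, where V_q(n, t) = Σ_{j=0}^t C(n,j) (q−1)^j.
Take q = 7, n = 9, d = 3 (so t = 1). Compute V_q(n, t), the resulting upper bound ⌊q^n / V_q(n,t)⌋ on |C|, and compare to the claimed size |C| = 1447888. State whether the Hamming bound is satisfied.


V_q(n, t) = 55, q^n = 40353607, Hamming bound = 733701, |C| = 1447888 > bound (violated).

Step 1: Compute V_q(n, t) = Σ_{j=0}^1 C(n, j) (q−1)^j.
  j = 0: C(9,0)·(6)^0 = 1·1 = 1.
  j = 1: C(9,1)·(6)^1 = 9·6 = 54.
  V_q(n, t) = 1 + 54 = 55.
Step 2: q^n = 7^9 = 40353607.
Step 3: Hamming bound ⌊q^n / V_q(n,t)⌋ = ⌊40353607/55⌋ = 733701.
Step 4: Compare |C| = 1447888 to 733701: violated.
The claimed |C| lies above the Hamming bound, so no 7-ary code of length 9 with d ≥ 3 can have 1447888 codewords.


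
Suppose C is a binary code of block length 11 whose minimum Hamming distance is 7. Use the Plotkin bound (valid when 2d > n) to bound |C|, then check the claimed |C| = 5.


Plotkin bound M ≤ 4; given |C| = 5 > bound (violated).

Check applicability: 2d = 14, n = 11.
2d − n = 3 > 0, so Plotkin applies.
Compute d/(2d−n) = 7/3 ≈ 2.3333.
⌊d/(2d−n)⌋ = 2.
Plotkin bound: M ≤ 2·2 = 4.
Given |C| = 5, check: VIOLATED.
This |C| is above the Plotkin bound, so no binary code with n = 11, d = 7 and 5 codewords exists.


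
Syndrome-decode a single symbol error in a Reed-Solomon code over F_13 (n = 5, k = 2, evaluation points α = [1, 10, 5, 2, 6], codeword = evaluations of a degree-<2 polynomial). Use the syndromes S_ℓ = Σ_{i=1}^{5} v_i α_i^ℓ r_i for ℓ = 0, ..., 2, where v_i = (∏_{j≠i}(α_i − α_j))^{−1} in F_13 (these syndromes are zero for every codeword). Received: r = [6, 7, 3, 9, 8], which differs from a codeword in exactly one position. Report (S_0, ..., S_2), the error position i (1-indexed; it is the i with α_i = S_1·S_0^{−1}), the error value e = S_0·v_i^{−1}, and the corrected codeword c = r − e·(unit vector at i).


S = (3, 2, 10), error at position 3, error magnitude e = 11, c = [6, 7, 5, 9, 8].

Step 1: column multipliers v_i = (∏_{j≠i}(α_i − α_j))^{−1} mod 13.
  i = 1 (α = 1): (1−10)(1−5)(1−2)(1−6) = (−9)·(−4)·(−1)·(−5) = 180 ≡ 11, so v_1 = 11^{−1} = 6 (mod 13).
  i = 2 (α = 10): (10−1)(10−5)(10−2)(10−6) = 9·5·8·4 = 1440 ≡ 10, so v_2 = 10^{−1} = 4 (mod 13).
  i = 3 (α = 5): (5−1)(5−10)(5−2)(5−6) = 4·(−5)·3·(−1) = 60 ≡ 8, so v_3 = 8^{−1} = 5 (mod 13).
  i = 4 (α = 2): (2−1)(2−10)(2−5)(2−6) = 1·(−8)·(−3)·(−4) = −96 ≡ 8, so v_4 = 8^{−1} = 5 (mod 13).
  i = 5 (α = 6): (6−1)(6−10)(6−5)(6−2) = 5·(−4)·1·4 = −80 ≡ 11, so v_5 = 11^{−1} = 6 (mod 13).
  v = [6, 4, 5, 5, 6].
Step 2: syndromes of r = [6, 7, 3, 9, 8] (all sums mod 13).
  S_0 = Σ v_i r_i = 6·6 + 4·7 + 5·3 + 5·9 + 6·8 = 172 ≡ 3.
  S_1 = Σ v_i α_i r_i = 6·1·6 + 4·10·7 + 5·5·3 + 5·2·9 + 6·6·8 = 769 ≡ 2.
  α_i^2 mod 13 = [1, 9, 12, 4, 10].
  S_2 = Σ v_i α_i^2 r_i = 6·1·6 + 4·9·7 + 5·12·3 + 5·4·9 + 6·10·8 = 1128 ≡ 10.
  S = (3, 2, 10) ≠ 0, so r is not a codeword (an error is present).
Step 3: locate the error. For a single error e at position i, S_ℓ = v_i·e·α_i^ℓ, so α_err = S_1/S_0.
  S_0^{−1} = 3^{−1} = 9 (mod 13), so α_err = 2·9 = 18 ≡ 5 = α_3. Error position i = 3.
  Consistency check: S_2/S_1 = 10·7 = 70 ≡ 5 = α_err ✓ (single-error assumption holds).
Step 4: error magnitude e = S_0/v_3 = S_0·∏_{j≠3}(α_3 − α_j) = 3·8 = 24 ≡ 11 (mod 13).
Step 5: correct position 3: c_3 = r_3 − e = 3 − 11 ≡ 5 (mod 13). Hence c = [6, 7, 5, 9, 8].
  Check: interpolating c through the α_i gives m(x) = 3 + 3·x (degree < 2) with m(α_i) = c_i for every i, so c is indeed a codeword.


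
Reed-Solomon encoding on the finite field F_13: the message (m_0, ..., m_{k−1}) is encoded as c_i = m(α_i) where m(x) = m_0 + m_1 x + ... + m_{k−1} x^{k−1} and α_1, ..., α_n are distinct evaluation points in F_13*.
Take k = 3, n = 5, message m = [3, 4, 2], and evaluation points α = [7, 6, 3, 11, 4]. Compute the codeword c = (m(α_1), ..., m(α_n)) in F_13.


c = [12, 8, 7, 3, 12]

Message polynomial: m(x) = 3 + 4·x + 2·x^2 (mod 13).
For each evaluation point α_i, compute m(α_i) mod 13:
  α_1 = 7: Horner steps 2 → 5 → 12, so m(7) = 12.
  α_2 = 6: Horner steps 2 → 3 → 8, so m(6) = 8.
  α_3 = 3: Horner steps 2 → 10 → 7, so m(3) = 7.
  α_4 = 11: Horner steps 2 → 0 → 3, so m(11) = 3.
  α_5 = 4: Horner steps 2 → 12 → 12, so m(4) = 12.
Codeword c = [12, 8, 7, 3, 12] ∈ F_13^5.


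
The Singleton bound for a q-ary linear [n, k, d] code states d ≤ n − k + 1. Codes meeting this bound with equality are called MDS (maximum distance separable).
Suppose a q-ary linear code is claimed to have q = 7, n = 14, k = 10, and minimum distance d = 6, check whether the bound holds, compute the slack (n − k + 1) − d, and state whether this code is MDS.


Singleton RHS = n − k + 1 = 5, slack = -1, bound violated (no such code; not MDS).

Singleton bound: d ≤ n − k + 1.
Here n = 14, k = 10, so n − k + 1 = 5.
Given d = 6, check d ≤ 5: NO.
Slack = (n − k + 1) − d = -1.
The slack is negative: d = 6 exceeds n − k + 1 = 5 by 1, so the Singleton bound is violated and no linear [14, 10, 6]_7 code can exist. In particular it is not MDS (MDS requires d = n − k + 1 exactly).
Description: the claimed parameters are [14, 10, 6]_7; such a code would be impossible (violates the Singleton bound).


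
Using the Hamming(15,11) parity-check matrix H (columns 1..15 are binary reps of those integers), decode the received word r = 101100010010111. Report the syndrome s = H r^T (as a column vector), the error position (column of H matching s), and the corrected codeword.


s = (1, 0, 0, 1)^T, error position = 9, corrected codeword c = 101100011010111

Compute s = H r^T mod 2 one row at a time:
  s_1 = 1 + 0 + 0 + 1 + 0 + 1 + 1 + 1 = 5 ≡ 1 (mod 2).
  s_2 = 1 + 0 + 0 + 0 + 0 + 1 + 1 + 1 = 4 ≡ 0 (mod 2).
  s_3 = 0 + 1 + 0 + 0 + 0 + 1 + 1 + 1 = 4 ≡ 0 (mod 2).
  s_4 = 1 + 1 + 0 + 0 + 0 + 1 + 1 + 1 = 5 ≡ 1 (mod 2).
s = (1, 0, 0, 1)^T — this equals column 9 of H (binary 1001), so error is at position 9.
Correct: flip bit 9 of r = 101100010010111 to get c = 101100011010111.


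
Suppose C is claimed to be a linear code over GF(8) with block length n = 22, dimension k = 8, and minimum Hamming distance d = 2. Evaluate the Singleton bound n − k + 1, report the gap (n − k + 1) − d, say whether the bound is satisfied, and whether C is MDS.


Singleton RHS = n − k + 1 = 15, slack = 13, bound satisfied, not MDS.

Singleton bound: d ≤ n − k + 1.
Here n = 22, k = 8, so n − k + 1 = 15.
Given d = 2, check d ≤ 15: YES.
Slack = (n − k + 1) − d = 13.
The code is NOT MDS (slack = 13 > 0).
Description: the claimed parameters are [22, 8, 2]_8; such a code would be non-MDS.


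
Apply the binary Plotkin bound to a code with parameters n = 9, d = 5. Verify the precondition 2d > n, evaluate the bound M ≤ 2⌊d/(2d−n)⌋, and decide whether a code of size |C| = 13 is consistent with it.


Plotkin bound M ≤ 10; given |C| = 13 > bound (violated).

Check applicability: 2d = 10, n = 9.
2d − n = 1 > 0, so Plotkin applies.
Compute d/(2d−n) = 5/1 ≈ 5.0000.
⌊d/(2d−n)⌋ = 5.
Plotkin bound: M ≤ 2·5 = 10.
Given |C| = 13, check: VIOLATED.
This |C| is above the Plotkin bound, so no binary code with n = 9, d = 5 and 13 codewords exists.


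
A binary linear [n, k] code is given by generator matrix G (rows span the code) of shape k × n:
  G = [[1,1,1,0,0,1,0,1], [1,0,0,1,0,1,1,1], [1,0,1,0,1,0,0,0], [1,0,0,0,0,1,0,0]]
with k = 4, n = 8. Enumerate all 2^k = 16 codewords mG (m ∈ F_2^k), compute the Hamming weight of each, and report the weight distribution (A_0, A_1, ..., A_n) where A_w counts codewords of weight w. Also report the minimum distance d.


Weight distribution: A_0 = 1, A_2 = 1, A_3 = 4, A_4 = 3, A_5 = 4, A_6 = 3. Minimum distance d = 2.

Enumerate all 2^4 = 16 messages m ∈ F_2^4.
For each, compute codeword c = mG in F_2^8, then tally its weight.
  m = 0000 → c = 00000000, weight = 0.
  m = 1000 → c = 11100101, weight = 5.
  m = 0100 → c = 10010111, weight = 5.
  m = 1100 → c = 01110010, weight = 4.
  m = 0010 → c = 10101000, weight = 3.
  m = 1010 → c = 01001101, weight = 4.
  m = 0110 → c = 00111111, weight = 6.
  m = 1110 → c = 11011010, weight = 5.
  m = 0001 → c = 10000100, weight = 2.
  m = 1001 → c = 01100001, weight = 3.
  m = 0101 → c = 00010011, weight = 3.
  m = 1101 → c = 11110110, weight = 6.
  m = 0011 → c = 00101100, weight = 3.
  m = 1011 → c = 11001001, weight = 4.
  m = 0111 → c = 10111011, weight = 6.
  m = 1111 → c = 01011110, weight = 5.
Tally weights:
  weight 0: 1 codewords.
  weight 2: 1 codewords.
  weight 3: 4 codewords.
  weight 4: 3 codewords.
  weight 5: 4 codewords.
  weight 6: 3 codewords.
Minimum distance d = smallest w > 0 with A_w > 0 = 2.
Sanity: Σ A_w = 16 = 2^4 = 16 ✓.


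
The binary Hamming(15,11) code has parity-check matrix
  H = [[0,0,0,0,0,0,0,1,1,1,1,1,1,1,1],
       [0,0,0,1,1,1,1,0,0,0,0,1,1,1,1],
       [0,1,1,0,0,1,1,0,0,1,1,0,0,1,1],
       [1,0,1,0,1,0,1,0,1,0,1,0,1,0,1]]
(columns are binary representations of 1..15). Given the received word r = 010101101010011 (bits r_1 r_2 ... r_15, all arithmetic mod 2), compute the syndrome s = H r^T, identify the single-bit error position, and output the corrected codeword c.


s = (0, 1, 0, 0)^T, error position = 4, corrected codeword c = 010001101010011

Compute s = H r^T mod 2 one row at a time:
  s_1 = 0 + 1 + 0 + 1 + 0 + 0 + 1 + 1 = 4 ≡ 0 (mod 2).
  s_2 = 1 + 0 + 1 + 1 + 0 + 0 + 1 + 1 = 5 ≡ 1 (mod 2).
  s_3 = 1 + 0 + 1 + 1 + 0 + 1 + 1 + 1 = 6 ≡ 0 (mod 2).
  s_4 = 0 + 0 + 0 + 1 + 1 + 1 + 0 + 1 = 4 ≡ 0 (mod 2).
s = (0, 1, 0, 0)^T — this equals column 4 of H (binary 0100), so error is at position 4.
Correct: flip bit 4 of r = 010101101010011 to get c = 010001101010011.


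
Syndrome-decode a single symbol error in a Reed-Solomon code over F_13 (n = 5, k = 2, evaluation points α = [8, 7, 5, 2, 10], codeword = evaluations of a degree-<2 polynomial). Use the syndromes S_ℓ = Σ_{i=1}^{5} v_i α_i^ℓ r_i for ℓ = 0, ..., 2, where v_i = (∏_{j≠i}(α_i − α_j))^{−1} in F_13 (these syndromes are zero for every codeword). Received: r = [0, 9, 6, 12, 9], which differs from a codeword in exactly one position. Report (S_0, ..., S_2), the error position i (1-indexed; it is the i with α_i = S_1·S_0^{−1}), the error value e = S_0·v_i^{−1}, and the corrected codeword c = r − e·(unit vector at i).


S = (5, 9, 11), error at position 2, error magnitude e = 7, c = [0, 2, 6, 12, 9].

Step 1: column multipliers v_i = (∏_{j≠i}(α_i − α_j))^{−1} mod 13.
  i = 1 (α = 8): (8−7)(8−5)(8−2)(8−10) = 1·3·6·(−2) = −36 ≡ 3, so v_1 = 3^{−1} = 9 (mod 13).
  i = 2 (α = 7): (7−8)(7−5)(7−2)(7−10) = (−1)·2·5·(−3) = 30 ≡ 4, so v_2 = 4^{−1} = 10 (mod 13).
  i = 3 (α = 5): (5−8)(5−7)(5−2)(5−10) = (−3)·(−2)·3·(−5) = −90 ≡ 1, so v_3 = 1^{−1} = 1 (mod 13).
  i = 4 (α = 2): (2−8)(2−7)(2−5)(2−10) = (−6)·(−5)·(−3)·(−8) = 720 ≡ 5, so v_4 = 5^{−1} = 8 (mod 13).
  i = 5 (α = 10): (10−8)(10−7)(10−5)(10−2) = 2·3·5·8 = 240 ≡ 6, so v_5 = 6^{−1} = 11 (mod 13).
  v = [9, 10, 1, 8, 11].
Step 2: syndromes of r = [0, 9, 6, 12, 9] (all sums mod 13).
  S_0 = Σ v_i r_i = 9·0 + 10·9 + 1·6 + 8·12 + 11·9 = 291 ≡ 5.
  S_1 = Σ v_i α_i r_i = 9·8·0 + 10·7·9 + 1·5·6 + 8·2·12 + 11·10·9 = 1842 ≡ 9.
  α_i^2 mod 13 = [12, 10, 12, 4, 9].
  S_2 = Σ v_i α_i^2 r_i = 9·12·0 + 10·10·9 + 1·12·6 + 8·4·12 + 11·9·9 = 2247 ≡ 11.
  S = (5, 9, 11) ≠ 0, so r is not a codeword (an error is present).
Step 3: locate the error. For a single error e at position i, S_ℓ = v_i·e·α_i^ℓ, so α_err = S_1/S_0.
  S_0^{−1} = 5^{−1} = 8 (mod 13), so α_err = 9·8 = 72 ≡ 7 = α_2. Error position i = 2.
  Consistency check: S_2/S_1 = 11·3 = 33 ≡ 7 = α_err ✓ (single-error assumption holds).
Step 4: error magnitude e = S_0/v_2 = S_0·∏_{j≠2}(α_2 − α_j) = 5·4 = 20 ≡ 7 (mod 13).
Step 5: correct position 2: c_2 = r_2 − e = 9 − 7 ≡ 2 (mod 13). Hence c = [0, 2, 6, 12, 9].
  Check: interpolating c through the α_i gives m(x) = 3 + 11·x (degree < 2) with m(α_i) = c_i for every i, so c is indeed a codeword.


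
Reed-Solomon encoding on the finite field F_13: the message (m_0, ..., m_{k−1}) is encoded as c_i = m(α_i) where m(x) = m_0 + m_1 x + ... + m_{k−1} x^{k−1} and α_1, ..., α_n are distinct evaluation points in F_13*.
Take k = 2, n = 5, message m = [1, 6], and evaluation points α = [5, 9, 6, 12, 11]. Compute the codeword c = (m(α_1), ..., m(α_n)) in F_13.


c = [5, 3, 11, 8, 2]

Message polynomial: m(x) = 1 + 6·x (mod 13).
For each evaluation point α_i, compute m(α_i) mod 13:
  α_1 = 5: Horner steps 6 → 5, so m(5) = 5.
  α_2 = 9: Horner steps 6 → 3, so m(9) = 3.
  α_3 = 6: Horner steps 6 → 11, so m(6) = 11.
  α_4 = 12: Horner steps 6 → 8, so m(12) = 8.
  α_5 = 11: Horner steps 6 → 2, so m(11) = 2.
Codeword c = [5, 3, 11, 8, 2] ∈ F_13^5.


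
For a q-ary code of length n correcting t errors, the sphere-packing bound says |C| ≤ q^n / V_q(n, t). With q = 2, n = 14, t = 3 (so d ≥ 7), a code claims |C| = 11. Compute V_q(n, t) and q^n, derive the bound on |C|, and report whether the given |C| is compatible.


V_q(n, t) = 470, q^n = 16384, Hamming bound = 34, |C| = 11 ≤ bound (satisfied).

Step 1: Compute V_q(n, t) = Σ_{j=0}^3 C(n, j) (q−1)^j.
  j = 0: C(14,0)·(1)^0 = 1·1 = 1.
  j = 1: C(14,1)·(1)^1 = 14·1 = 14.
  j = 2: C(14,2)·(1)^2 = 91·1 = 91.
  j = 3: C(14,3)·(1)^3 = 364·1 = 364.
  V_q(n, t) = 1 + 14 + 91 + 364 = 470.
Step 2: q^n = 2^14 = 16384.
Step 3: Hamming bound ⌊q^n / V_q(n,t)⌋ = ⌊16384/470⌋ = 34.
Step 4: Compare |C| = 11 to 34: satisfied.
The claimed |C| lies below the Hamming bound.


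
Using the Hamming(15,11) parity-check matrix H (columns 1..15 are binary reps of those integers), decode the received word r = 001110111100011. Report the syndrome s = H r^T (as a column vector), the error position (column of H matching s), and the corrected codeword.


s = (1, 1, 1, 1)^T, error position = 15, corrected codeword c = 001110111100010

Compute s = H r^T mod 2 one row at a time:
  s_1 = 1 + 1 + 1 + 0 + 0 + 0 + 1 + 1 = 5 ≡ 1 (mod 2).
  s_2 = 1 + 1 + 0 + 1 + 0 + 0 + 1 + 1 = 5 ≡ 1 (mod 2).
  s_3 = 0 + 1 + 0 + 1 + 1 + 0 + 1 + 1 = 5 ≡ 1 (mod 2).
  s_4 = 0 + 1 + 1 + 1 + 1 + 0 + 0 + 1 = 5 ≡ 1 (mod 2).
s = (1, 1, 1, 1)^T — this equals column 15 of H (binary 1111), so error is at position 15.
Correct: flip bit 15 of r = 001110111100011 to get c = 001110111100010.


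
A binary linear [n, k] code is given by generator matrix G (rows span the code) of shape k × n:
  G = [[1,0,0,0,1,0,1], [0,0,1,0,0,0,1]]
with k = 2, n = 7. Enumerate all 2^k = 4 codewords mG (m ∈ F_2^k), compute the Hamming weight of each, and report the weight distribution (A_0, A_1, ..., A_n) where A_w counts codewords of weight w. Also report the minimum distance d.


Weight distribution: A_0 = 1, A_2 = 1, A_3 = 2. Minimum distance d = 2.

Enumerate all 2^2 = 4 messages m ∈ F_2^2.
For each, compute codeword c = mG in F_2^7, then tally its weight.
  m = 00 → c = 0000000, weight = 0.
  m = 10 → c = 1000101, weight = 3.
  m = 01 → c = 0010001, weight = 2.
  m = 11 → c = 1010100, weight = 3.
Tally weights:
  weight 0: 1 codewords.
  weight 2: 1 codewords.
  weight 3: 2 codewords.
Minimum distance d = smallest w > 0 with A_w > 0 = 2.
Sanity: Σ A_w = 4 = 2^2 = 4 ✓.


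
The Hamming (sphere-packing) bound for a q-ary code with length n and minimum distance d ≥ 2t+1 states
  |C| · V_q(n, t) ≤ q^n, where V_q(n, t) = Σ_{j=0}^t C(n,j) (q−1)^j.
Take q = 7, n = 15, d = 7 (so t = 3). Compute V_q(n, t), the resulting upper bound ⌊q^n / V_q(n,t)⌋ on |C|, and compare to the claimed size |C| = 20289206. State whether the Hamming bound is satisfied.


V_q(n, t) = 102151, q^n = 4747561509943, Hamming bound = 46475918, |C| = 20289206 ≤ bound (satisfied).

Step 1: Compute V_q(n, t) = Σ_{j=0}^3 C(n, j) (q−1)^j.
  j = 0: C(15,0)·(6)^0 = 1·1 = 1.
  j = 1: C(15,1)·(6)^1 = 15·6 = 90.
  j = 2: C(15,2)·(6)^2 = 105·36 = 3780.
  j = 3: C(15,3)·(6)^3 = 455·216 = 98280.
  V_q(n, t) = 1 + 90 + 3780 + 98280 = 102151.
Step 2: q^n = 7^15 = 4747561509943.
Step 3: Hamming bound ⌊q^n / V_q(n,t)⌋ = ⌊4747561509943/102151⌋ = 46475918.
Step 4: Compare |C| = 20289206 to 46475918: satisfied.
The claimed |C| lies below the Hamming bound.


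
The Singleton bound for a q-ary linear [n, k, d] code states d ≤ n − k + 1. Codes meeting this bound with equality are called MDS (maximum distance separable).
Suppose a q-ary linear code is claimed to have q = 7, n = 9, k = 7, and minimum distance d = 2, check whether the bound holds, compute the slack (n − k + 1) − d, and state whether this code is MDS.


Singleton RHS = n − k + 1 = 3, slack = 1, bound satisfied, not MDS.

Singleton bound: d ≤ n − k + 1.
Here n = 9, k = 7, so n − k + 1 = 3.
Given d = 2, check d ≤ 3: YES.
Slack = (n − k + 1) − d = 1.
The code is NOT MDS (slack = 1 > 0).
Description: the claimed parameters are [9, 7, 2]_7; such a code would be non-MDS.


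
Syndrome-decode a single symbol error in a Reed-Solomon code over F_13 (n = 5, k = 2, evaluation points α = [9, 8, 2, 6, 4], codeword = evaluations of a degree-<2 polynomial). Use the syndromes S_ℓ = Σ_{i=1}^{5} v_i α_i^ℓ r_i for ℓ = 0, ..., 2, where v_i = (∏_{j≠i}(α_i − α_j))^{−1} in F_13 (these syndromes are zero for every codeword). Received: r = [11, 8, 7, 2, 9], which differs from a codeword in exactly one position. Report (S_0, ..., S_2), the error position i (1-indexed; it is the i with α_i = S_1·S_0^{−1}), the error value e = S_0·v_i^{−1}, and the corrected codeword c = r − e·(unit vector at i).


S = (11, 9, 5), error at position 3, error magnitude e = 4, c = [11, 8, 3, 2, 9].

Step 1: column multipliers v_i = (∏_{j≠i}(α_i − α_j))^{−1} mod 13.
  i = 1 (α = 9): (9−8)(9−2)(9−6)(9−4) = 1·7·3·5 = 105 ≡ 1, so v_1 = 1^{−1} = 1 (mod 13).
  i = 2 (α = 8): (8−9)(8−2)(8−6)(8−4) = (−1)·6·2·4 = −48 ≡ 4, so v_2 = 4^{−1} = 10 (mod 13).
  i = 3 (α = 2): (2−9)(2−8)(2−6)(2−4) = (−7)·(−6)·(−4)·(−2) = 336 ≡ 11, so v_3 = 11^{−1} = 6 (mod 13).
  i = 4 (α = 6): (6−9)(6−8)(6−2)(6−4) = (−3)·(−2)·4·2 = 48 ≡ 9, so v_4 = 9^{−1} = 3 (mod 13).
  i = 5 (α = 4): (4−9)(4−8)(4−2)(4−6) = (−5)·(−4)·2·(−2) = −80 ≡ 11, so v_5 = 11^{−1} = 6 (mod 13).
  v = [1, 10, 6, 3, 6].
Step 2: syndromes of r = [11, 8, 7, 2, 9] (all sums mod 13).
  S_0 = Σ v_i r_i = 1·11 + 10·8 + 6·7 + 3·2 + 6·9 = 193 ≡ 11.
  S_1 = Σ v_i α_i r_i = 1·9·11 + 10·8·8 + 6·2·7 + 3·6·2 + 6·4·9 = 1075 ≡ 9.
  α_i^2 mod 13 = [3, 12, 4, 10, 3].
  S_2 = Σ v_i α_i^2 r_i = 1·3·11 + 10·12·8 + 6·4·7 + 3·10·2 + 6·3·9 = 1383 ≡ 5.
  S = (11, 9, 5) ≠ 0, so r is not a codeword (an error is present).
Step 3: locate the error. For a single error e at position i, S_ℓ = v_i·e·α_i^ℓ, so α_err = S_1/S_0.
  S_0^{−1} = 11^{−1} = 6 (mod 13), so α_err = 9·6 = 54 ≡ 2 = α_3. Error position i = 3.
  Consistency check: S_2/S_1 = 5·3 = 15 ≡ 2 = α_err ✓ (single-error assumption holds).
Step 4: error magnitude e = S_0/v_3 = S_0·∏_{j≠3}(α_3 − α_j) = 11·11 = 121 ≡ 4 (mod 13).
Step 5: correct position 3: c_3 = r_3 − e = 7 − 4 ≡ 3 (mod 13). Hence c = [11, 8, 3, 2, 9].
  Check: interpolating c through the α_i gives m(x) = 10 + 3·x (degree < 2) with m(α_i) = c_i for every i, so c is indeed a codeword.
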